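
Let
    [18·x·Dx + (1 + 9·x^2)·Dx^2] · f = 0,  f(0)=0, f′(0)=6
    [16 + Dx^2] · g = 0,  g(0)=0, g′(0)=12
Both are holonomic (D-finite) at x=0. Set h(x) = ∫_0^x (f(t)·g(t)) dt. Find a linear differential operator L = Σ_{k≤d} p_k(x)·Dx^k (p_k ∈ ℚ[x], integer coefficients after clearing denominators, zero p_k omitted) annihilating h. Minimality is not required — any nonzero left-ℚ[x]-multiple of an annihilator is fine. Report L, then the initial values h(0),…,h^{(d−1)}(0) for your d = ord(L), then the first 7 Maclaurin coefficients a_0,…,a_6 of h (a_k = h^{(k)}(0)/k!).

L = (20800 + 494784·x^2 + 2923776·x^4 + 11943936·x^6 + 26873856·x^8)·Dx + (19584·x + 342144·x^3 + 2239488·x^5 + 6718464·x^7)·Dx^2 + (1700 + 42732·x^2 + 318816·x^4 + 1492992·x^6 + 3359232·x^8)·Dx^3 + (1224·x + 21384·x^3 + 139968·x^5 + 419904·x^7)·Dx^4 + (25 + 738·x^2 + 8505·x^4 + 46656·x^6 + 104976·x^8)·Dx^5  (order 5).
h: a_k = 0, 0, 0, 24, 0, -408/5, 0, …
ICs: h(0) = 0, h′(0) = 0, h′′(0) = 0, h′′′(0) = 144, h′′′′(0) = 0.

f: a_k = 0, 6, 0, -18, 0, 486/5, 0, …
g: a_k = 0, 12, 0, -32, 0, 128/5, 0, …
f·g: L₀ = L_f ⊗_s L_g, ord ≤ 2·2.
∫: right-multiply L₀ by Dx.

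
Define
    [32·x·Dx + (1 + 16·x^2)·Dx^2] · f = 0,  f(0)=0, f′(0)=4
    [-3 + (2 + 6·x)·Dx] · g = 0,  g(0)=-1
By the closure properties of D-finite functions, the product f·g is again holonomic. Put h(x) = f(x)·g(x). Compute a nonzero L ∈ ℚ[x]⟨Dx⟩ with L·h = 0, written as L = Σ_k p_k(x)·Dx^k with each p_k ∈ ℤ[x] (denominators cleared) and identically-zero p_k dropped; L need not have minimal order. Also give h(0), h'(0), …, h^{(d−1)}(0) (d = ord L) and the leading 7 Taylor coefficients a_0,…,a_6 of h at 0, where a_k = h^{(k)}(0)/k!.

f: a_k = 0, 4, 0, -64/3, 0, 1024/5, 0, …
g: a_k = -1, -3/2, 9/8, -27/16, 405/128, -1701/256, 15309/1024, …
Product ⇒ symmetric product L₀, ord ≤ 2.
L = (27 - 192·x - 144·x^2) + (-12 + 92·x + 576·x^2 + 576·x^3)·Dx + (4 + 24·x + 100·x^2 + 384·x^3 + 576·x^4)·Dx^2  (order 2).
h: a_k = 0, -4, -6, 155/6, 101/4, -34583/160, -95289/320, …
ICs: h(0) = 0, h′(0) = -4.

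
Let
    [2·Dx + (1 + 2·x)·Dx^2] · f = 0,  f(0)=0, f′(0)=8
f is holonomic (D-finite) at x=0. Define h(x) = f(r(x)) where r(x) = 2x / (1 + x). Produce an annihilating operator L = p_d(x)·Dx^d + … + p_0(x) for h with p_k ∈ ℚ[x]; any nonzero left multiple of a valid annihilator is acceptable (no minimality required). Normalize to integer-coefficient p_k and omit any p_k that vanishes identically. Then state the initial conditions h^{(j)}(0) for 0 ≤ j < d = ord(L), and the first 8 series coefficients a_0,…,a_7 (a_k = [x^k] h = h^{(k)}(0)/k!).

L = (6 + 10·x)·Dx + (1 + 6·x + 5·x^2)·Dx^2  (order 2).
h: a_k = 0, 16, -48, 496/3, -624, 12496/5, -10416, 312496/7, …
ICs: h(0) = 0, h′(0) = 16.

f: a_k = 0, 8, -8, 32/3, -16, 128/5, -128/3, 512/7, …
Substitute x→r, Dx→(1/r')Dx; clear ⇒ L₀.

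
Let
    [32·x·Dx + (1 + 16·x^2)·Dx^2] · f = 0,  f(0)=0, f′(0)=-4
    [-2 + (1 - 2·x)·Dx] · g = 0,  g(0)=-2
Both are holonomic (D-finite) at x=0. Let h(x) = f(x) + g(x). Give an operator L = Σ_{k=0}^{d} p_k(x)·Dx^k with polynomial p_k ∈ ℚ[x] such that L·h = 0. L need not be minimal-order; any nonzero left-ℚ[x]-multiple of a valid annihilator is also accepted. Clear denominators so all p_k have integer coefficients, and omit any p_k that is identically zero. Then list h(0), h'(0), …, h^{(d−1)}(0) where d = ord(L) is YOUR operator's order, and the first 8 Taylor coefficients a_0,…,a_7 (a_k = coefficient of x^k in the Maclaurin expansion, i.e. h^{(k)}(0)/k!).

L = (32 - 256·x - 1536·x^2)·Dx + (-14 + 32·x + 160·x^2 - 1536·x^3)·Dx^2 + (1 + 6·x + 96·x^3 - 256·x^4)·Dx^3  (order 3).
h: a_k = -2, -8, -8, 16/3, -32, -1344/5, -128, 14592/7, …
ICs: h(0) = -2, h′(0) = -8, h′′(0) = -16.

f: a_k = 0, -4, 0, 64/3, 0, -1024/5, 0, 16384/7, …
g: a_k = -2, -4, -8, -16, -32, -64, -128, -256, …
h₀=f+g: left-lcm gives L₀, ord ≤ 3.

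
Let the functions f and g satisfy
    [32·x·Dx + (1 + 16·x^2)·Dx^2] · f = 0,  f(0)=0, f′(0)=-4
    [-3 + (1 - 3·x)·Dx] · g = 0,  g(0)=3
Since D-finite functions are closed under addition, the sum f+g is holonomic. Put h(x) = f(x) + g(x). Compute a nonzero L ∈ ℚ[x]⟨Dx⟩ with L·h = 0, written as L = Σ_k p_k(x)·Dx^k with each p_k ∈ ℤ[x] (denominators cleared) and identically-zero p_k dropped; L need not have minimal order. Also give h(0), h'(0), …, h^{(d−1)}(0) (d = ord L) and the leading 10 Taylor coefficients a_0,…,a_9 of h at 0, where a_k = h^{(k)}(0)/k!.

f: a_k = 0, -4, 0, 64/3, 0, -1024/5, 0, 16384/7, 0, -262144/9, …
g: a_k = 3, 9, 27, 81, 243, 729, 2187, 6561, 19683, 59049, …
h₀=f+g: left-lcm gives L₀, ord ≤ 3.
L = (96 - 1152·x - 4608·x^2)·Dx + (-43 + 96·x - 240·x^2 - 4608·x^3)·Dx^2 + (3 + 7·x + 112·x^3 - 768·x^4)·Dx^3  (order 3).
h: a_k = 3, 5, 27, 307/3, 243, 2621/5, 2187, 62311/7, 19683, 269297/9, …
ICs: h(0) = 3, h′(0) = 5, h′′(0) = 54.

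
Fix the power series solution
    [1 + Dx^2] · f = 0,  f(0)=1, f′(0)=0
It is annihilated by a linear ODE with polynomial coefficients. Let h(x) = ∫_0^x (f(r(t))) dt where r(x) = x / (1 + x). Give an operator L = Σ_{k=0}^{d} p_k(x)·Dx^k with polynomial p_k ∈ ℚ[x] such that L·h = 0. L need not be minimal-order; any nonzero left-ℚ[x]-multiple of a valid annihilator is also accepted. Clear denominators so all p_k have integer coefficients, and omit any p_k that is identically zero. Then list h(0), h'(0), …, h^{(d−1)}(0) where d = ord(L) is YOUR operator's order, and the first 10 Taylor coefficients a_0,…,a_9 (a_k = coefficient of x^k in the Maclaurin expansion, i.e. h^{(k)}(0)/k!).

L = Dx + (2 + 6·x + 6·x^2 + 2·x^3)·Dx^2 + (1 + 4·x + 6·x^2 + 4·x^3 + x^4)·Dx^3  (order 3).
h: a_k = 0, 1, 0, -1/6, 1/4, -7/24, 11/36, -1501/5040, 87/320, -16699/72576, …
ICs: h(0) = 0, h′(0) = 1, h′′(0) = 0.

f: a_k = 1, 0, -1/2, 0, 1/24, 0, -1/720, 0, 1/40320, 0, …
L₀ from L_f via x↦r, Dx↦r'^{-1}Dx.
Integrate: L := L₀·Dx.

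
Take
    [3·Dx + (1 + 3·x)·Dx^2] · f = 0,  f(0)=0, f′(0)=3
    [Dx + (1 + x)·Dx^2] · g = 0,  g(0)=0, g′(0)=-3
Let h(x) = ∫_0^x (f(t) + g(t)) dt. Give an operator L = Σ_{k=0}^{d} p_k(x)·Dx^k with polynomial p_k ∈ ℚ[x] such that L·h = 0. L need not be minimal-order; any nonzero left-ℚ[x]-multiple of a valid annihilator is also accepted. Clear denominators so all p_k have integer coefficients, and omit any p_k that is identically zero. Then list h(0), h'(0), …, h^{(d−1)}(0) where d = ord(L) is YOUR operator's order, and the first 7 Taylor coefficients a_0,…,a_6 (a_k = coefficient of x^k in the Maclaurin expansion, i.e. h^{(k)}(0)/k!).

L = 6·Dx^2 + (8 + 12·x)·Dx^3 + (1 + 4·x + 3·x^2)·Dx^4  (order 4).
h: a_k = 0, 0, 0, -1, 2, -39/10, 8, …
ICs: h(0) = 0, h′(0) = 0, h′′(0) = 0, h′′′(0) = -6.

f: a_k = 0, 3, -9/2, 9, -81/4, 243/5, -243/2, …
g: a_k = 0, -3, 3/2, -1, 3/4, -3/5, 1/2, …
Weyl lclm of L_f,L_g ⇒ L₀ (ord ≤ 4).
∫: right-multiply L₀ by Dx.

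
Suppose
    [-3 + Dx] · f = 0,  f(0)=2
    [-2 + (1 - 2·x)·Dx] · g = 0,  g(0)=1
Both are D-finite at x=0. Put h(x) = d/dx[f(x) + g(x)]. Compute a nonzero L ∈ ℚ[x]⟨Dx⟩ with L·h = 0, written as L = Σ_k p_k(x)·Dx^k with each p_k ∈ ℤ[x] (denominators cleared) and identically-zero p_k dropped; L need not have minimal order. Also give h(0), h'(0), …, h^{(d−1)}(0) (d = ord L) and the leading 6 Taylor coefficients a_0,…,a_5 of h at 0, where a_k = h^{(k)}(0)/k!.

L = (36 + 72·x) + (-15 - 36·x + 36·x^2)·Dx + (1 + 4·x - 12·x^2)·Dx^2  (order 2).
h: a_k = 8, 26, 51, 91, 721/4, 7923/20, …
ICs: h(0) = 8, h′(0) = 26.

f: a_k = 2, 6, 9, 9, 27/4, 81/20, …
g: a_k = 1, 2, 4, 8, 16, 32, …
L₀ := lclm(L_f,L_g); ord L₀ ≤ 1+1.
h=h₀': d/dx-closure on L₀ ⇒ L.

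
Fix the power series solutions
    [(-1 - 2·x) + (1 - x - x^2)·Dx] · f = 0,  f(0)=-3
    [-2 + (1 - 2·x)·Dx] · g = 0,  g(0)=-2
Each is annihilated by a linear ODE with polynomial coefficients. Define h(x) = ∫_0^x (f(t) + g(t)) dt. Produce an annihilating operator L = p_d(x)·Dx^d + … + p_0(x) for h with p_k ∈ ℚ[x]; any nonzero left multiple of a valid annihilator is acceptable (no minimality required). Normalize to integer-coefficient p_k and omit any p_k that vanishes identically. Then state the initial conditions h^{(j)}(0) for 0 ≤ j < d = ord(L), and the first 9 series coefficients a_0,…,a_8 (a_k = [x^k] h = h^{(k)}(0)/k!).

f: a_k = -3, -3, -6, -9, -15, -24, -39, -63, -102, …
g: a_k = -2, -4, -8, -16, -32, -64, -128, -256, -512, …
h₀=f+g: left-lcm gives L₀, ord ≤ 2.
h=∫₀ˣh₀: take L = L₀·Dx.
L = (-12·x + 12·x^2 - 8·x^3)·Dx + (4 - 6·x - 6·x^2 + 16·x^3 - 16·x^4)·Dx^2 + (-1 + 5·x - 9·x^2 + 6·x^3 + 2·x^4 - 4·x^5)·Dx^3  (order 3).
h: a_k = 0, -5, -7/2, -14/3, -25/4, -47/5, -44/3, -167/7, -319/8, …
ICs: h(0) = 0, h′(0) = -5, h′′(0) = -7.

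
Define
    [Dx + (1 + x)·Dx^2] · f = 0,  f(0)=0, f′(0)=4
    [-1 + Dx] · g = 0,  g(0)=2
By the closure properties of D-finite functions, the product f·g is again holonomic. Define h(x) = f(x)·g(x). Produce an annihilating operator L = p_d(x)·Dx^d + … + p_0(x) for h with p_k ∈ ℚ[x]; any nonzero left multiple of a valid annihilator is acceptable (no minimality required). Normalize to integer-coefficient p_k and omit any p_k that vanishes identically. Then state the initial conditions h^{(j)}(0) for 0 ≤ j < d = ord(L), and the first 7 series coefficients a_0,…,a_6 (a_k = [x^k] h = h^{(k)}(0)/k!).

f: a_k = 0, 4, -2, 4/3, -1, 4/5, -2/3, …
g: a_k = 2, 2, 1, 1/3, 1/12, 1/60, 1/360, …
h₀=f·g: eliminate ⇒ L₀, order ≤ 2·1.
L = x + (-1 - 2·x)·Dx + (1 + x)·Dx^2  (order 2).
h: a_k = 0, 8, 4, 8/3, 0, 3/5, -7/18, …
ICs: h(0) = 0, h′(0) = 8.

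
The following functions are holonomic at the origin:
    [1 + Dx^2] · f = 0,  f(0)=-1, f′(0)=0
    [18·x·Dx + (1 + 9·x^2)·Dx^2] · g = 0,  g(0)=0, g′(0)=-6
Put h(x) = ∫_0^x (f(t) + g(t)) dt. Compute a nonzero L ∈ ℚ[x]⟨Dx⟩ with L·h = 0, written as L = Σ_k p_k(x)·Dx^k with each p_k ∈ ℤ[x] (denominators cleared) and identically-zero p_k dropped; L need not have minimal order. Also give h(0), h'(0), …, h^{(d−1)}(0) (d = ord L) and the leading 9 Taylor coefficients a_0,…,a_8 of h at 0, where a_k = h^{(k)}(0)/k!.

f: a_k = -1, 0, 1/2, 0, -1/24, 0, 1/720, 0, -1/40320, …
g: a_k = 0, -6, 0, 18, 0, -486/5, 0, 4374/7, 0, …
Sum ⇒ L₀ = lclm(L_f,L_g) in ℚ(x)⟨Dx⟩.
Integrate: L := L₀·Dx.
L = (-1926·x + 17820·x^3 + 1458·x^5)·Dx^2 + (-17 + 351·x^2 + 4617·x^4 + 729·x^6)·Dx^3 + (-1926·x + 17820·x^3 + 1458·x^5)·Dx^4 + (-17 + 351·x^2 + 4617·x^4 + 729·x^6)·Dx^5  (order 5).
h: a_k = 0, -1, -3, 1/6, 9/2, -1/120, -81/5, 1/5040, 2187/28, …
ICs: h(0) = 0, h′(0) = -1, h′′(0) = -6, h′′′(0) = 1, h′′′′(0) = 108.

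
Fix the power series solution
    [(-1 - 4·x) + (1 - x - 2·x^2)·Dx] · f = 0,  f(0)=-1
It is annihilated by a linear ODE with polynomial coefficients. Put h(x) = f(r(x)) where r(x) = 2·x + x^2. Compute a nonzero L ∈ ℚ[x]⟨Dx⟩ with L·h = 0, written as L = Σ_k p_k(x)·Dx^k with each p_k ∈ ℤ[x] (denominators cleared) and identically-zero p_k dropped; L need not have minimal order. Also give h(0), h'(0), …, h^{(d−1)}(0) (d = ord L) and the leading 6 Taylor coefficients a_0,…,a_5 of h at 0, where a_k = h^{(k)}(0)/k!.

L = (2 + 16·x + 8·x^2) + (-1 + 3·x + 6·x^2 + 2·x^3)·Dx  (order 1).
h: a_k = -1, -2, -13, -52, -239, -1054, …
ICs: h(0) = -1.

f: a_k = -1, -1, -3, -5, -11, -21, …
L₀ from L_f via x↦r, Dx↦r'^{-1}Dx.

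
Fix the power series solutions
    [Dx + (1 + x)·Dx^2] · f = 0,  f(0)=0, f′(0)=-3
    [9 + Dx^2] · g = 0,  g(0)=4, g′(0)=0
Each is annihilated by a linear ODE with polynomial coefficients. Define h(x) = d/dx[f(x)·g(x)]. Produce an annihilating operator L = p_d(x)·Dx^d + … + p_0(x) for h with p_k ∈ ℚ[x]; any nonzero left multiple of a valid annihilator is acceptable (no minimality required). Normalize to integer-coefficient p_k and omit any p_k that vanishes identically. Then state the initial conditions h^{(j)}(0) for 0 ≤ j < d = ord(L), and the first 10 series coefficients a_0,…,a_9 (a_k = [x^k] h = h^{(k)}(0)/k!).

f: a_k = 0, -3, 3/2, -1, 3/4, -3/5, 1/2, -3/7, 3/8, -1/3, …
g: a_k = 4, 0, -18, 0, 27/2, 0, -81/20, 0, 729/1120, 0, …
h₀=f·g: eliminate ⇒ L₀, order ≤ 2·2.
Derive L from L₀ (diff closure).
L = (13743 + 107892·x + 319302·x^2 + 475308·x^3 + 381267·x^4 + 157464·x^5 + 26244·x^6) + (4104 + 24192·x + 53460·x^2 + 56700·x^3 + 29160·x^4 + 5832·x^5)·Dx + (4020 + 27828·x + 76770·x^2 + 109512·x^3 + 85698·x^4 + 34992·x^5 + 5832·x^6)·Dx^2 + (456 + 2688·x + 5940·x^2 + 6300·x^3 + 3240·x^4 + 648·x^5)·Dx^3 + (277 + 1760·x + 4588·x^2 + 6300·x^3 + 4815·x^4 + 1944·x^5 + 324·x^6)·Dx^4  (order 4).
h: a_k = -12, 12, 150, -96, -249/2, 105/2, 1083/20, -138/5, 3813/1120, -1929/224, …
ICs: h(0) = -12, h′(0) = 12, h′′(0) = 300, h′′′(0) = -576.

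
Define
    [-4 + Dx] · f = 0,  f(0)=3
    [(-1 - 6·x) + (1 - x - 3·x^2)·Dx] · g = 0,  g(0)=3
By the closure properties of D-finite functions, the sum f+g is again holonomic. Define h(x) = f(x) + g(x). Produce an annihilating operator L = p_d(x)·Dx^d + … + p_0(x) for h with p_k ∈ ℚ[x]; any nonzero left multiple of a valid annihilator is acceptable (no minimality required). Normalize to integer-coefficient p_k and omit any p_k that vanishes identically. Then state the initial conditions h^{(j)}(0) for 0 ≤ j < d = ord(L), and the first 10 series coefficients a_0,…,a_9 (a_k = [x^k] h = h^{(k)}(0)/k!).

L = (16 - 8·x + 360·x^2 + 288·x^3) + (8 - 50·x - 134·x^2 + 96·x^3 + 144·x^4)·Dx + (-3 + 13·x + 11·x^2 - 42·x^3 - 36·x^4)·Dx^2  (order 2).
h: a_k = 6, 15, 36, 53, 89, 728/5, 4621/15, 69379/105, 160532/105, 3287813/945, …
ICs: h(0) = 6, h′(0) = 15.

f: a_k = 3, 12, 24, 32, 32, 128/5, 256/15, 1024/105, 512/105, 2048/945, …
g: a_k = 3, 3, 12, 21, 57, 120, 291, 651, 1524, 3477, …
f+g: L₀ = lclm(L_f,L_g), ord ≤ 1+1.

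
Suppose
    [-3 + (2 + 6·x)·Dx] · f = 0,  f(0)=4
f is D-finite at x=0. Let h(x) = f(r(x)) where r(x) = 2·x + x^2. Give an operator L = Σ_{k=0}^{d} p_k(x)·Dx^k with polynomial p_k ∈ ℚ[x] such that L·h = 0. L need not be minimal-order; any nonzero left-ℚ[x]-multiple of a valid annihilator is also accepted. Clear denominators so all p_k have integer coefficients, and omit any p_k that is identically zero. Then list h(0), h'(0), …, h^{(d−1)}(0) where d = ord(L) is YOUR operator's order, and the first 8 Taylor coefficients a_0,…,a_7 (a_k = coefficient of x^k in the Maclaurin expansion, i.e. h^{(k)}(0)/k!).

L = (-3 - 3·x) + (1 + 6·x + 3·x^2)·Dx  (order 1).
h: a_k = 4, 12, -12, 36, -126, 486, -1998, 8586, …
ICs: h(0) = 4.

f: a_k = 4, 6, -9/2, 27/4, -405/32, 1701/64, -15309/256, 72171/512, …
f∘r: x↦r, Dx↦Dx/r' in L_f ⇒ L₀.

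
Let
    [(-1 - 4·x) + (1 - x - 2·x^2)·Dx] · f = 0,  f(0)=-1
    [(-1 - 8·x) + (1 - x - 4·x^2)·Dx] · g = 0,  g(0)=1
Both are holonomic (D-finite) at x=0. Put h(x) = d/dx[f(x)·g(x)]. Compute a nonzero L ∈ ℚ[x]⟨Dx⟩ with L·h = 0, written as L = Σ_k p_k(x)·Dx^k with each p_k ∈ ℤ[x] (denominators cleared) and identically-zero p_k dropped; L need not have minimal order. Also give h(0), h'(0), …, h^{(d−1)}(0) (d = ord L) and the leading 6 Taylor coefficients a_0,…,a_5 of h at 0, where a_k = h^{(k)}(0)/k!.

f: a_k = -1, -1, -3, -5, -11, -21, …
g: a_k = 1, 1, 5, 9, 29, 65, …
L₀ := L_f ⊗_s L_g (sym. prod.), ord ≤ 1.
h=h₀': d/dx-closure on L₀ ⇒ L.
L = (9 + 12·x - 9·x^2 - 272·x^3 - 144·x^4 + 720·x^5 + 640·x^6) + (-1 - 3·x + 24·x^2 + 17·x^3 - 115·x^4 - 66·x^5 + 168·x^6 + 128·x^7)·Dx  (order 1).
h: a_k = -2, -18, -66, -276, -890, -2982, …
ICs: h(0) = -2.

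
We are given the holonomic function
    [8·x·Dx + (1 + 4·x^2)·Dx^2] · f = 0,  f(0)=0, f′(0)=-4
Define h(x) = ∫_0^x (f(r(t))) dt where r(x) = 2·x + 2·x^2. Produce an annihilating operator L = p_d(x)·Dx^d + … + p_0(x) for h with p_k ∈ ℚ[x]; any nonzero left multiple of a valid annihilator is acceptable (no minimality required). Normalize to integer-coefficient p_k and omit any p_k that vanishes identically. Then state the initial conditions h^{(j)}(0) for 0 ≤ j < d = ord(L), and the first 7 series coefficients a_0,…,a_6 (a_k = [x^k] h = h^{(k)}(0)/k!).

f: a_k = 0, -4, 0, 16/3, 0, -64/5, 0, …
h₀=f(r): pull back L_f along r ⇒ L₀.
h=∫h₀ ⇒ L = L₀·Dx.
L = (-2 + 32·x + 128·x^2 + 192·x^3 + 96·x^4)·Dx^2 + (1 + 2·x + 16·x^2 + 64·x^3 + 80·x^4 + 32·x^5)·Dx^3  (order 3).
h: a_k = 0, 0, -4, -8/3, 32/3, 128/5, -704/15, …
ICs: h(0) = 0, h′(0) = 0, h′′(0) = -8.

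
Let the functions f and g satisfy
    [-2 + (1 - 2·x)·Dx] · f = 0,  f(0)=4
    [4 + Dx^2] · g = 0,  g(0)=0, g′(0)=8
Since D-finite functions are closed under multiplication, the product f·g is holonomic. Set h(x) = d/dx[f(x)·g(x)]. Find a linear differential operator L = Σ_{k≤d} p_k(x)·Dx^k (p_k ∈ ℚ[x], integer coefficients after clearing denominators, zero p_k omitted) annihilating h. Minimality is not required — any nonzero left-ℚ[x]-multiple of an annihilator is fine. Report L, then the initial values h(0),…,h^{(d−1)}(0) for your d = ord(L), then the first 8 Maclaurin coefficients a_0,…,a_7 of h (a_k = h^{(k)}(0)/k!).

f: a_k = 4, 8, 16, 32, 64, 128, 256, 512, …
g: a_k = 0, 8, 0, -16/3, 0, 16/15, 0, -32/315, …
L₀ := L_f ⊗_s L_g (sym. prod.), ord ≤ 2.
Differentiate: ansatz ord ≤ ord L₀ ⇒ L.
L = (-4 - 16·x + 16·x^2) + (-4 + 8·x)·Dx + (1 - 4·x + 4·x^2)·Dx^2  (order 2).
h: a_k = 32, 128, 320, 2560/3, 6464/3, 25856/5, 542848/45, 8685568/315, …
ICs: h(0) = 32, h′(0) = 128.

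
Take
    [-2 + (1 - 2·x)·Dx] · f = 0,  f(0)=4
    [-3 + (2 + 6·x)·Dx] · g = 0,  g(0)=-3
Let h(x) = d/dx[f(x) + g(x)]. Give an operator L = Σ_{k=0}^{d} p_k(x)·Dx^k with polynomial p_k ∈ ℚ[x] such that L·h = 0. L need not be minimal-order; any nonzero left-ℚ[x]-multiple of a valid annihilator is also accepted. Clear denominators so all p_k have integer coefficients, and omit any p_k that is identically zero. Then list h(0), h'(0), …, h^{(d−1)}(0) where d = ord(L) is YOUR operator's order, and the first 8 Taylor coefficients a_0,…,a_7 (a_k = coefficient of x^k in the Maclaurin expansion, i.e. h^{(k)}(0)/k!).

L = (-252 - 216·x) + (-69 - 684·x - 756·x^2)·Dx + (22 + 58·x - 96·x^2 - 216·x^3)·Dx^2  (order 2).
h: a_k = 7/2, 155/4, 1293/16, 9407/32, 138325/256, 924213/512, 5824441/2048, 41998439/4096, …
ICs: h(0) = 7/2, h′(0) = 155/4.

f: a_k = 4, 8, 16, 32, 64, 128, 256, 512, …
g: a_k = -3, -9/2, 27/8, -81/16, 1215/128, -5103/256, 45927/1024, -216513/2048, …
h₀=f+g: left-lcm gives L₀, ord ≤ 2.
Derive L from L₀ (diff closure).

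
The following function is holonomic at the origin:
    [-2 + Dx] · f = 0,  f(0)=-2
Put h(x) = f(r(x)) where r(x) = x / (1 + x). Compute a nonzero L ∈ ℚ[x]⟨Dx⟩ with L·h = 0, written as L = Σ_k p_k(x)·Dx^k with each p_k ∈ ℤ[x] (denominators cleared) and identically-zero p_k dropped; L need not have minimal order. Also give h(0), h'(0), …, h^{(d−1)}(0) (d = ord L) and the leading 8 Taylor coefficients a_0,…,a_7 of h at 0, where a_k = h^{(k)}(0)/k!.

f: a_k = -2, -4, -4, -8/3, -4/3, -8/15, -8/45, -16/315, …
L₀ from L_f via x↦r, Dx↦r'^{-1}Dx.
L = -2 + (1 + 2·x + x^2)·Dx  (order 1).
h: a_k = -2, -4, 0, 4/3, -4/3, 4/5, -8/45, -20/63, …
ICs: h(0) = -2.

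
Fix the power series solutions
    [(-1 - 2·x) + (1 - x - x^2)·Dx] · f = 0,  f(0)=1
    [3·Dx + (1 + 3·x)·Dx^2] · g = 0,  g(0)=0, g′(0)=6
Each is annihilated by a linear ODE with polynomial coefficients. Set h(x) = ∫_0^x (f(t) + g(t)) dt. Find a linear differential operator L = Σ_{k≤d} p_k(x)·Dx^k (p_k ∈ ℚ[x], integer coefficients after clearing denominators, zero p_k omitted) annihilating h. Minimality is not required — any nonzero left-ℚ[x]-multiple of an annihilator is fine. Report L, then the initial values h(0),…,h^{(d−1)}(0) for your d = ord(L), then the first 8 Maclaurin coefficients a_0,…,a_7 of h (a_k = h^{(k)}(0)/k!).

f: a_k = 1, 1, 2, 3, 5, 8, 13, 21, …
g: a_k = 0, 6, -9, 18, -81/2, 486/5, -243, 4374/7, …
Weyl lclm of L_f,L_g ⇒ L₀ (ord ≤ 3).
h=∫h₀ ⇒ L = L₀·Dx.
L = (126 + 342·x + 468·x^2 + 180·x^3 + 108·x^4)·Dx^2 + (156·x + 576·x^2 + 672·x^3 + 378·x^4 + 180·x^5)·Dx^3 + (-7 - 35·x - 29·x^2 + 63·x^3 + 99·x^4 + 93·x^5 + 36·x^6)·Dx^4  (order 4).
h: a_k = 0, 1, 7/2, -7/3, 21/4, -71/10, 263/15, -230/7, …
ICs: h(0) = 0, h′(0) = 1, h′′(0) = 7, h′′′(0) = -14.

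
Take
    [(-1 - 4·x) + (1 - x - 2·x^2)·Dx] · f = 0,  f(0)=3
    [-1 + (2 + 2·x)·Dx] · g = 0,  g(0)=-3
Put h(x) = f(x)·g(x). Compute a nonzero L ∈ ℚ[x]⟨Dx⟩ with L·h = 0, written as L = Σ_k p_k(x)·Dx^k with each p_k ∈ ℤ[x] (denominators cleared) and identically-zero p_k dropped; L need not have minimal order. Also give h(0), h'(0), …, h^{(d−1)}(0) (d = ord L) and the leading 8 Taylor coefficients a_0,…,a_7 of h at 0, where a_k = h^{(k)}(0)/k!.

L = (3 + 6·x) + (-2 + 2·x + 4·x^2)·Dx  (order 1).
h: a_k = -9, -27/2, -243/8, -927/16, -15147/128, -60021/256, -482247/1024, -1925127/2048, …
ICs: h(0) = -9.

f: a_k = 3, 3, 9, 15, 33, 63, 129, 255, …
g: a_k = -3, -3/2, 3/8, -3/16, 15/128, -21/256, 63/1024, -99/2048, …
Product ⇒ symmetric product L₀, ord ≤ 1.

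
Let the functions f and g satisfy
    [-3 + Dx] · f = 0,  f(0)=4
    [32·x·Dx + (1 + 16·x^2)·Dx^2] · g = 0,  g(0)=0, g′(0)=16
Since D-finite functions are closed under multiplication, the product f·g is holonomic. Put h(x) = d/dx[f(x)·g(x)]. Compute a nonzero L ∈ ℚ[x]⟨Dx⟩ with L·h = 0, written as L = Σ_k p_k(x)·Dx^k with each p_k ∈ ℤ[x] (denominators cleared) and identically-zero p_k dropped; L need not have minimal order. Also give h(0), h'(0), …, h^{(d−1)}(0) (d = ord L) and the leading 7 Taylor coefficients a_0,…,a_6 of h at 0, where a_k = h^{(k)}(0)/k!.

L = (-69 - 576·x + 5472·x^2 - 9216·x^3 + 6912·x^4) + (14 + 288·x - 2112·x^2 + 4608·x^3 - 4608·x^4)·Dx + (3 - 32·x + 96·x^2 - 512·x^3 + 768·x^4)·Dx^2  (order 2).
h: a_k = 64, 384, -160, -2944, 9784, 50544, -832676/5, …
ICs: h(0) = 64, h′(0) = 384.

f: a_k = 4, 12, 18, 18, 27/2, 81/10, 81/20, …
g: a_k = 0, 16, 0, -256/3, 0, 4096/5, 0, …
Product ⇒ symmetric product L₀, ord ≤ 2.
h₀' ⇒ L via d/dx closure of L₀.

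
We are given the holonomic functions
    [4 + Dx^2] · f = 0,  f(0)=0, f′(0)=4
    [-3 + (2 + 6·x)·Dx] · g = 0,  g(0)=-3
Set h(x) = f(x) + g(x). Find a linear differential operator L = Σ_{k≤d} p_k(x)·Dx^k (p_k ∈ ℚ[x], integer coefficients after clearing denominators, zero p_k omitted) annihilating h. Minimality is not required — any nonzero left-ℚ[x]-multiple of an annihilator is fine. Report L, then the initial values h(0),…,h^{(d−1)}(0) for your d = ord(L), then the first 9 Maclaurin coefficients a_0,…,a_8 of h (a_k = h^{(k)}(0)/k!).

f: a_k = 0, 4, 0, -8/3, 0, 8/15, 0, -16/315, 0, …
g: a_k = -3, -9/2, 27/8, -81/16, 1215/128, -5103/256, 45927/1024, -216513/2048, 8444007/32768, …
h₀=f+g: left-lcm gives L₀, ord ≤ 3.
L = (-516 - 1152·x - 1728·x^2) + (56 + 936·x + 3456·x^2 + 3456·x^3)·Dx + (-129 - 288·x - 432·x^2)·Dx^2 + (14 + 234·x + 864·x^2 + 864·x^3)·Dx^3  (order 3).
h: a_k = -3, -1/2, 27/8, -371/48, 1215/128, -74497/3840, 45927/1024, -68234363/645120, 8444007/32768, …
ICs: h(0) = -3, h′(0) = -1/2, h′′(0) = 27/4.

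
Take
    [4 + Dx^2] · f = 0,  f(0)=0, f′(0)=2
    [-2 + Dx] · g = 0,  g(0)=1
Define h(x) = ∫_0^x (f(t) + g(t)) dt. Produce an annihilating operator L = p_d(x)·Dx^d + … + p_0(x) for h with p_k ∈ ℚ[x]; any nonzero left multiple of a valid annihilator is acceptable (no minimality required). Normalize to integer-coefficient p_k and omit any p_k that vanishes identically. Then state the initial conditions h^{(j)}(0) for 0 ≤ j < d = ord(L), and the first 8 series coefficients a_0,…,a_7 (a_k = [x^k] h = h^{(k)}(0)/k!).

f: a_k = 0, 2, 0, -4/3, 0, 4/15, 0, -8/315, …
g: a_k = 1, 2, 2, 4/3, 2/3, 4/15, 4/45, 8/315, …
Weyl lclm of L_f,L_g ⇒ L₀ (ord ≤ 3).
∫: right-multiply L₀ by Dx.
L = -8·Dx + 4·Dx^2 - 2·Dx^3 + Dx^4  (order 4).
h: a_k = 0, 1, 2, 2/3, 0, 2/15, 4/45, 4/315, …
ICs: h(0) = 0, h′(0) = 1, h′′(0) = 4, h′′′(0) = 4.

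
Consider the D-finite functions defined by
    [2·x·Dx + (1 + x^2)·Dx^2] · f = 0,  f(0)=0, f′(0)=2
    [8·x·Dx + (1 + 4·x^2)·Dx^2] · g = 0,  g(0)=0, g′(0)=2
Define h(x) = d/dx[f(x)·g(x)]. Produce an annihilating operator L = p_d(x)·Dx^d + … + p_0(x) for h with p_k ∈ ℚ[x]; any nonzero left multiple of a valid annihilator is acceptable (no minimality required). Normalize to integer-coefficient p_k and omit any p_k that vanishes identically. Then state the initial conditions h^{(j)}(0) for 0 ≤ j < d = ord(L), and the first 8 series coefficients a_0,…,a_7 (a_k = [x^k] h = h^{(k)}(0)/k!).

f: a_k = 0, 2, 0, -2/3, 0, 2/5, 0, -2/7, …
g: a_k = 0, 2, 0, -8/3, 0, 32/5, 0, -128/7, …
L₀ := L_f ⊗_s L_g (sym. prod.), ord ≤ 4.
h₀' ⇒ L via d/dx closure of L₀.
L = (-96·x - 800·x^3 - 1024·x^5 + 640·x^7 + 1536·x^9) + (-20 - 412·x^2 - 1440·x^4 - 896·x^6 + 2240·x^8 + 2304·x^10)·Dx + (-40·x - 280·x^3 - 480·x^5 + 272·x^7 + 1280·x^9 + 768·x^11)·Dx^2 + (-1 - 10·x^2 - 29·x^4 + 116·x^8 + 160·x^10 + 64·x^12)·Dx^3  (order 3).
h: a_k = 0, 8, 0, -80/3, 0, 1384/15, 0, -7136/21, …
ICs: h(0) = 0, h′(0) = 8, h′′(0) = 0.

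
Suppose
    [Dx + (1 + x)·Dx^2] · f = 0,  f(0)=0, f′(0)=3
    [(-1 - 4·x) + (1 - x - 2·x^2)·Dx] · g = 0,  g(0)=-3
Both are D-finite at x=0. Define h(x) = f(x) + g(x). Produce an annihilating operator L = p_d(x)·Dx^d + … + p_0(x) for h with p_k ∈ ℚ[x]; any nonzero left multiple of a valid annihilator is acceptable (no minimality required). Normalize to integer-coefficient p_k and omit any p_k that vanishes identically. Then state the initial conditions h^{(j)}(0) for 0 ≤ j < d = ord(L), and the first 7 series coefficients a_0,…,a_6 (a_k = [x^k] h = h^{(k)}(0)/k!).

L = (-42 - 144·x - 144·x^2 - 96·x^3)·Dx + (-28 - 172·x - 312·x^2 - 328·x^3 - 160·x^4)·Dx^2 + (7 + 14·x - 5·x^2 - 56·x^3 - 76·x^4 - 32·x^5)·Dx^3  (order 3).
h: a_k = -3, 0, -21/2, -14, -135/4, -312/5, -259/2, …
ICs: h(0) = -3, h′(0) = 0, h′′(0) = -21.

f: a_k = 0, 3, -3/2, 1, -3/4, 3/5, -1/2, …
g: a_k = -3, -3, -9, -15, -33, -63, -129, …
f+g: L₀ = lclm(L_f,L_g), ord ≤ 2+1.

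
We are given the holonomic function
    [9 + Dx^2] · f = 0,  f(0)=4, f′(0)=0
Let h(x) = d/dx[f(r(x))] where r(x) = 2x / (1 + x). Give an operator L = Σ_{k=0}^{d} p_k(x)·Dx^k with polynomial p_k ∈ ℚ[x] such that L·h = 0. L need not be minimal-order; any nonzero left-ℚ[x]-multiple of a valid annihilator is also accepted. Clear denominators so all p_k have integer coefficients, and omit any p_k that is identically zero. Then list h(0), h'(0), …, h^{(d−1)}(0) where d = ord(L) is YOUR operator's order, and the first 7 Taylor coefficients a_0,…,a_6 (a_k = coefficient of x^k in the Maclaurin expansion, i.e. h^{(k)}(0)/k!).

f: a_k = 4, 0, -18, 0, 27/2, 0, -81/20, …
L₀ from L_f via x↦r, Dx↦r'^{-1}Dx.
Differentiate: ansatz ord ≤ ord L₀ ⇒ L.
L = (42 + 12·x + 6·x^2) + (6 + 18·x + 18·x^2 + 6·x^3)·Dx + (1 + 4·x + 6·x^2 + 4·x^3 + x^4)·Dx^2  (order 2).
h: a_k = 0, -144, 432, 0, -2880, 46224/5, -81648/5, …
ICs: h(0) = 0, h′(0) = -144.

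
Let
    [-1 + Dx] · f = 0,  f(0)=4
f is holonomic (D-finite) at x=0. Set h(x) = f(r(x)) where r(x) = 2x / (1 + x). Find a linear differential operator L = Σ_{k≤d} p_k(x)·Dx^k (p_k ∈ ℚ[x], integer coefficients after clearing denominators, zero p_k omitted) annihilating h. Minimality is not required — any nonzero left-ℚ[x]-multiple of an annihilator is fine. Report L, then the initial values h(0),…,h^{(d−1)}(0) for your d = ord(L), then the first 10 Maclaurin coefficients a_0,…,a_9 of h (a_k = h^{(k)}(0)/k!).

L = -2 + (1 + 2·x + x^2)·Dx  (order 1).
h: a_k = 4, 8, 0, -8/3, 8/3, -8/5, 16/45, 40/63, -128/105, 568/405, …
ICs: h(0) = 4.

f: a_k = 4, 4, 2, 2/3, 1/6, 1/30, 1/180, 1/1260, 1/10080, 1/90720, …
f∘r: x↦r, Dx↦Dx/r' in L_f ⇒ L₀.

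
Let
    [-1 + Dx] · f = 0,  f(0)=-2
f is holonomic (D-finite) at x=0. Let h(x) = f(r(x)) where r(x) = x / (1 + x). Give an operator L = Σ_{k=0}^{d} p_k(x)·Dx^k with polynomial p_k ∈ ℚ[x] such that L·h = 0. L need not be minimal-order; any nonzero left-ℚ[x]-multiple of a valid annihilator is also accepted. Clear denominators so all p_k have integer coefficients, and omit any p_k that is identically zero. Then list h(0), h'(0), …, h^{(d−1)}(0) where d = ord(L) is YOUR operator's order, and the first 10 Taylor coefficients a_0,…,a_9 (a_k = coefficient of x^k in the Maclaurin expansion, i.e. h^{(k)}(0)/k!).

f: a_k = -2, -2, -1, -1/3, -1/12, -1/60, -1/360, -1/2520, -1/20160, -1/181440, …
Substitute x→r, Dx→(1/r')Dx; clear ⇒ L₀.
L = -1 + (1 + 2·x + x^2)·Dx  (order 1).
h: a_k = -2, -2, 1, -1/3, -1/12, 19/60, -151/360, 1091/2520, -7841/20160, 56519/181440, …
ICs: h(0) = -2.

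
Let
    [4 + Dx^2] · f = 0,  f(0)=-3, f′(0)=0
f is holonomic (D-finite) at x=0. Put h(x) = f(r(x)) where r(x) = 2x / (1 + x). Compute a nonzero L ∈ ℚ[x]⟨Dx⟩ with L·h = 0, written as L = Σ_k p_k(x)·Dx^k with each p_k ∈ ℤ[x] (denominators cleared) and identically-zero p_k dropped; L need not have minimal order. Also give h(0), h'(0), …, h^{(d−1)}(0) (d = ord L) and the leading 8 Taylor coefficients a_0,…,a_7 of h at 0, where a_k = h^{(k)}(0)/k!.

f: a_k = -3, 0, 6, 0, -2, 0, 4/15, 0, …
Change of var in L_f (x↦r) gives L₀.
L = 16 + (2 + 6·x + 6·x^2 + 2·x^3)·Dx + (1 + 4·x + 6·x^2 + 4·x^3 + x^4)·Dx^2  (order 2).
h: a_k = -3, 0, 24, -48, 40, 32, -2744/15, 1968/5, …
ICs: h(0) = -3, h′(0) = 0.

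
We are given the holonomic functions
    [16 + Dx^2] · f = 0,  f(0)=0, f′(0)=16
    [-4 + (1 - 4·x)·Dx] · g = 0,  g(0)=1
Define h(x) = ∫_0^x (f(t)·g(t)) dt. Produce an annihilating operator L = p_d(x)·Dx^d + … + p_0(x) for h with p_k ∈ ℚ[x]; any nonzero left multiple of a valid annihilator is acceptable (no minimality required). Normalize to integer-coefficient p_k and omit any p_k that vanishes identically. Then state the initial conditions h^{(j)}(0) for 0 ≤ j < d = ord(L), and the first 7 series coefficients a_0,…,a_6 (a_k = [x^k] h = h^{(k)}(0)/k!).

f: a_k = 0, 16, 0, -128/3, 0, 512/15, 0, …
g: a_k = 1, 4, 16, 64, 256, 1024, 4096, …
f·g: L₀ = L_f ⊗_s L_g, ord ≤ 2·1.
h=∫₀ˣh₀: take L = L₀·Dx.
L = (-16 + 64·x)·Dx + 8·Dx^2 + (-1 + 4·x)·Dx^3  (order 3).
h: a_k = 0, 0, 8, 64/3, 160/3, 512/3, 25856/45, …
ICs: h(0) = 0, h′(0) = 0, h′′(0) = 16.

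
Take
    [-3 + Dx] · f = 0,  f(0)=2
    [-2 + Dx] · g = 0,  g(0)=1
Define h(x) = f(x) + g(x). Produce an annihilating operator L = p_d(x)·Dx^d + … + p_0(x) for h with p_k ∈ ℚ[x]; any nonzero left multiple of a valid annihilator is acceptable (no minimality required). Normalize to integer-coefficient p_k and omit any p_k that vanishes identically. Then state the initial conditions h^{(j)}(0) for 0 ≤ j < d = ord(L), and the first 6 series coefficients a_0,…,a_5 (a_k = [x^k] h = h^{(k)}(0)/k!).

L = 6 - 5·Dx + Dx^2  (order 2).
h: a_k = 3, 8, 11, 31/3, 89/12, 259/60, …
ICs: h(0) = 3, h′(0) = 8.

f: a_k = 2, 6, 9, 9, 27/4, 81/20, …
g: a_k = 1, 2, 2, 4/3, 2/3, 4/15, …
Weyl lclm of L_f,L_g ⇒ L₀ (ord ≤ 2).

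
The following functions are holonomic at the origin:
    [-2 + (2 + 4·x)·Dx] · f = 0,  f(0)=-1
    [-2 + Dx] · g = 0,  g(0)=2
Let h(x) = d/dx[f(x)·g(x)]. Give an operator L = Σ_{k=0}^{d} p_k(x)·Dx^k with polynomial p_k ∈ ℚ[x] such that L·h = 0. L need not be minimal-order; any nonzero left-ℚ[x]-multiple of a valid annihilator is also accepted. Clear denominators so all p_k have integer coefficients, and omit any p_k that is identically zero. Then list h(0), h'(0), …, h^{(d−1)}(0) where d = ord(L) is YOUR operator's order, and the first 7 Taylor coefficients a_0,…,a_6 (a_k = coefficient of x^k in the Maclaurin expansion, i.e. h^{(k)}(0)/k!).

L = (7 + 24·x + 16·x^2) + (-3 - 10·x - 8·x^2)·Dx  (order 1).
h: a_k = -6, -14, -17, -11, -107/12, 89/60, -1123/120, …
ICs: h(0) = -6.

f: a_k = -1, -1, 1/2, -1/2, 5/8, -7/8, 21/16, …
g: a_k = 2, 4, 4, 8/3, 4/3, 8/15, 8/45, …
Sym-product of L_f,L_g gives L₀ (≤ ord 1).
Differentiate: ansatz ord ≤ ord L₀ ⇒ L.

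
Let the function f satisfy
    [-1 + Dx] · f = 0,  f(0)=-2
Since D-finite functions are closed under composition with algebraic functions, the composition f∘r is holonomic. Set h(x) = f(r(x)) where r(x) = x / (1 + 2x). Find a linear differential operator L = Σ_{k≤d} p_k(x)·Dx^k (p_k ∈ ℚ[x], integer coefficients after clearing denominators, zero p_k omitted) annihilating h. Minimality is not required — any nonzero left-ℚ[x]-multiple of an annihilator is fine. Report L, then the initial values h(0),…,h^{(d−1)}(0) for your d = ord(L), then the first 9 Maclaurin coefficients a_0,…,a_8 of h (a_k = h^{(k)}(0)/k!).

f: a_k = -2, -2, -1, -1/3, -1/12, -1/60, -1/360, -1/2520, -1/20160, …
Substitute x→r, Dx→(1/r')Dx; clear ⇒ L₀.
L = -1 + (1 + 4·x + 4·x^2)·Dx  (order 1).
h: a_k = -2, -2, 3, -13/3, 71/12, -147/20, 2699/360, -9157/2520, -68731/6720, …
ICs: h(0) = -2.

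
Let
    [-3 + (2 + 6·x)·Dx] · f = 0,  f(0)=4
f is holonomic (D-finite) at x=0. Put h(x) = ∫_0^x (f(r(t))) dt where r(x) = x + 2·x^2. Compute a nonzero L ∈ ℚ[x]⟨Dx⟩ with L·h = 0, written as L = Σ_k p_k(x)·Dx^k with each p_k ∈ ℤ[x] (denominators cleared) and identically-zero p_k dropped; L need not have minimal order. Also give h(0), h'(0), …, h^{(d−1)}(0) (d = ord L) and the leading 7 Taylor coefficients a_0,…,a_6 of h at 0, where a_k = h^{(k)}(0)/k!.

f: a_k = 4, 6, -9/2, 27/4, -405/32, 1701/64, -15309/256, …
L₀ from L_f via x↦r, Dx↦r'^{-1}Dx.
h=∫₀ˣh₀: take L = L₀·Dx.
L = (-3 - 12·x)·Dx + (2 + 6·x + 12·x^2)·Dx^2  (order 2).
h: a_k = 0, 4, 3, 5/2, -45/16, 63/32, 135/128, …
ICs: h(0) = 0, h′(0) = 4.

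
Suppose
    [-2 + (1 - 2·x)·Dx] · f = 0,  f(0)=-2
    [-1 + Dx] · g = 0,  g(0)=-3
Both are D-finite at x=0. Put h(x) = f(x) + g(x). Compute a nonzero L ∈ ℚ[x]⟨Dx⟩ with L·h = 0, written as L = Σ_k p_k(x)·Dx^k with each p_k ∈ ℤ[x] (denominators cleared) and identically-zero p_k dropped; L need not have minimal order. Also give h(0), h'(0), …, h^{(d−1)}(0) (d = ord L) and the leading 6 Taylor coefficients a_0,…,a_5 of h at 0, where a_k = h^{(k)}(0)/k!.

f: a_k = -2, -4, -8, -16, -32, -64, …
g: a_k = -3, -3, -3/2, -1/2, -1/8, -1/40, …
Sum ⇒ L₀ = lclm(L_f,L_g) in ℚ(x)⟨Dx⟩.
L = (-6 - 4·x) + (7 + 4·x - 4·x^2)·Dx + (-1 + 4·x^2)·Dx^2  (order 2).
h: a_k = -5, -7, -19/2, -33/2, -257/8, -2561/40, …
ICs: h(0) = -5, h′(0) = -7.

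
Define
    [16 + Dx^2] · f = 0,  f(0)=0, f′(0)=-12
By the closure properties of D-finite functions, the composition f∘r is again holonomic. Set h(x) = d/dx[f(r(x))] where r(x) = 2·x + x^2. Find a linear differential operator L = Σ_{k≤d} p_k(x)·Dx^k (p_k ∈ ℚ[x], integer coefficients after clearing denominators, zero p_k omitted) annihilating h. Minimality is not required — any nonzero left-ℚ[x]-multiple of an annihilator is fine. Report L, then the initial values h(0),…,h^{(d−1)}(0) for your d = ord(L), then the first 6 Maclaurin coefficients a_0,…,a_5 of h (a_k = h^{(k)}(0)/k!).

L = (67 + 256·x + 384·x^2 + 256·x^3 + 64·x^4) + (-3 - 3·x)·Dx + (1 + 2·x + x^2)·Dx^2  (order 2).
h: a_k = -24, -24, 768, 1536, -3136, -12096, …
ICs: h(0) = -24, h′(0) = -24.

f: a_k = 0, -12, 0, 32, 0, -128/5, …
L₀ from L_f via x↦r, Dx↦r'^{-1}Dx.
h₀' ⇒ L via d/dx closure of L₀.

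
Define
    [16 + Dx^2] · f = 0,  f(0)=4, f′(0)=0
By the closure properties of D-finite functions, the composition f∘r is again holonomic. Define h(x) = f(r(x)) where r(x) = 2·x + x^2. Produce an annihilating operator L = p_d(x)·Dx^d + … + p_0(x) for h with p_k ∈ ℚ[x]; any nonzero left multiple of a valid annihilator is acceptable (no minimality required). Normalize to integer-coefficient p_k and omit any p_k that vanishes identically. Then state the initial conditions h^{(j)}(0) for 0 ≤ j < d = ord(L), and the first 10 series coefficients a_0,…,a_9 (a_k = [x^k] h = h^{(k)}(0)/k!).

L = (64 + 192·x + 192·x^2 + 64·x^3) - Dx + (1 + x)·Dx^2  (order 2).
h: a_k = 4, 0, -128, -128, 1952/3, 4096/3, -19456/45, -60416/15, -1182592/315, 950272/315, …
ICs: h(0) = 4, h′(0) = 0.

f: a_k = 4, 0, -32, 0, 128/3, 0, -1024/45, 0, 2048/315, 0, …
Substitute x→r, Dx→(1/r')Dx; clear ⇒ L₀.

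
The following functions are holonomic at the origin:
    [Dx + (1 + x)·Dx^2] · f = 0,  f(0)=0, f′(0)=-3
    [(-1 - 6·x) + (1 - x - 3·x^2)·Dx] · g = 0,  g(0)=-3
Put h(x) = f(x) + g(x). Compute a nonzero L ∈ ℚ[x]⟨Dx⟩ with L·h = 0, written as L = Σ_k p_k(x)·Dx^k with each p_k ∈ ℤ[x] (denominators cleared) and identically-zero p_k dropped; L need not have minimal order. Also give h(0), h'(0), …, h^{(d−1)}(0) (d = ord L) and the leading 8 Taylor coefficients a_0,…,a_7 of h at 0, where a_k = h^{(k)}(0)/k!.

f: a_k = 0, -3, 3/2, -1, 3/4, -3/5, 1/2, -3/7, …
g: a_k = -3, -3, -12, -21, -57, -120, -291, -651, …
f+g: L₀ = lclm(L_f,L_g), ord ≤ 2+1.
L = (-58 - 350·x - 636·x^2 - 756·x^3 - 324·x^4)·Dx + (-40 - 364·x - 976·x^2 - 1632·x^3 - 1530·x^4 - 540·x^5)·Dx^2 + (9 + 31·x + 27·x^2 - 115·x^3 - 345·x^4 - 333·x^5 - 108·x^6)·Dx^3  (order 3).
h: a_k = -3, -6, -21/2, -22, -225/4, -603/5, -581/2, -4560/7, …
ICs: h(0) = -3, h′(0) = -6, h′′(0) = -21.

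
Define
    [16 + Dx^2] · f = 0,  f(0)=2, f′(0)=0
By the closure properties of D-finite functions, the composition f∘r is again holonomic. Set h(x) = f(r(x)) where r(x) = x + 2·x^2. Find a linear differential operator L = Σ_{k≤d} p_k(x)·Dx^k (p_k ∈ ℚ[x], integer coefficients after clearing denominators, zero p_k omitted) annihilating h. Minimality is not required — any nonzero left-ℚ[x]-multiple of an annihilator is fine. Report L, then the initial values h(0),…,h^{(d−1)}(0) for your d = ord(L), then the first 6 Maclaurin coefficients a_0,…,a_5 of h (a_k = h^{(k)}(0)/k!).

f: a_k = 2, 0, -16, 0, 64/3, 0, …
f∘r: x↦r, Dx↦Dx/r' in L_f ⇒ L₀.
L = (16 + 192·x + 768·x^2 + 1024·x^3) - 4·Dx + (1 + 4·x)·Dx^2  (order 2).
h: a_k = 2, 0, -16, -64, -128/3, 512/3, …
ICs: h(0) = 2, h′(0) = 0.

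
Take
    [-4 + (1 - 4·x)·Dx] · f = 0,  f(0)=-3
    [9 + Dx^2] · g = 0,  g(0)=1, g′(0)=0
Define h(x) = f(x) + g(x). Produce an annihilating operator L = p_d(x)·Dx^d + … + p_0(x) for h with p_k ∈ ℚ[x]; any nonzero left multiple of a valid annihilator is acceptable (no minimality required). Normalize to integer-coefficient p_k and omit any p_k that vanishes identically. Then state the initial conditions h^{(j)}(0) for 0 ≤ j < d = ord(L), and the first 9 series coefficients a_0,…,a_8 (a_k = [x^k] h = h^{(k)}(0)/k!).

f: a_k = -3, -12, -48, -192, -768, -3072, -12288, -49152, -196608, …
g: a_k = 1, 0, -9/2, 0, 27/8, 0, -81/80, 0, 729/4480, …
f+g: L₀ = lclm(L_f,L_g), ord ≤ 1+2.
L = (3780 - 2592·x + 5184·x^2) + (-369 + 2124·x - 3888·x^2 + 5184·x^3)·Dx + (420 - 288·x + 576·x^2)·Dx^2 + (-41 + 236·x - 432·x^2 + 576·x^3)·Dx^3  (order 3).
h: a_k = -2, -12, -105/2, -192, -6117/8, -3072, -983121/80, -49152, -880803111/4480, …
ICs: h(0) = -2, h′(0) = -12, h′′(0) = -105.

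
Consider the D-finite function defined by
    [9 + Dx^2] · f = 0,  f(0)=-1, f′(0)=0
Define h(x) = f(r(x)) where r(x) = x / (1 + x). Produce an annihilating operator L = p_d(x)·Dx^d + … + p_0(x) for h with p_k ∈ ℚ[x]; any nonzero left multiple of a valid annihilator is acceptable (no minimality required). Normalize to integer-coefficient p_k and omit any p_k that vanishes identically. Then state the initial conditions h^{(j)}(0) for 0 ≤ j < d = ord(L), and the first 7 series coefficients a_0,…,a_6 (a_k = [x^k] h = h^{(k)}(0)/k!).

f: a_k = -1, 0, 9/2, 0, -27/8, 0, 81/80, …
Change of var in L_f (x↦r) gives L₀.
L = 9 + (2 + 6·x + 6·x^2 + 2·x^3)·Dx + (1 + 4·x + 6·x^2 + 4·x^3 + x^4)·Dx^2  (order 2).
h: a_k = -1, 0, 9/2, -9, 81/8, -9/2, -819/80, …
ICs: h(0) = -1, h′(0) = 0.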